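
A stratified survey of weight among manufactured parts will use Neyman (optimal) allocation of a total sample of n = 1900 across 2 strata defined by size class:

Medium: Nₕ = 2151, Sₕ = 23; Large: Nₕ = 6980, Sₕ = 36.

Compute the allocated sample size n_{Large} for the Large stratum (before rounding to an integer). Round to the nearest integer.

Neyman allocation: nₕ = n·NₕSₕ / Σⱼ NⱼSⱼ.
Σ NⱼSⱼ = 2151·23 + 6980·36 = 300753.
n_{Large} = 1900·6980·36 / 300753 = 1587.

1587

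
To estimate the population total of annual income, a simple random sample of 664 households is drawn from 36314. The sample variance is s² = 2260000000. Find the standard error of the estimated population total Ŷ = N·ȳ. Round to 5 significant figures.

6.6380 × 10^7

Var(Ŷ) = N²·Var(ȳ) = N²·(1 − n/N)·s²/n.
f = 664/36314 = 0.01828496; Var(ȳ) = 0.98171504·2260000000/664 = 3.3413795 × 10^6.
Var(Ŷ) = 36314² · (3.3413795 × 10^6) = 4.4062992 × 10^15.
SE(Ŷ) = √(4.4062992 × 10^15) = 6.6380 × 10^7.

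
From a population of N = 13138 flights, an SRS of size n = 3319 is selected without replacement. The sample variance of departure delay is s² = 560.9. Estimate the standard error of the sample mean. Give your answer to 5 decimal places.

Under SRS without replacement, Var(ȳ) = (1 − f)·s²/n with f = n/N = 3319/13138 = 0.25262597.
Var(ȳ) = (1 − 0.25262597)·560.9/3319 = 0.74737403·0.16899669 = 0.12630373.
SE(ȳ) = √(0.12630373) = 0.35539.

0.35539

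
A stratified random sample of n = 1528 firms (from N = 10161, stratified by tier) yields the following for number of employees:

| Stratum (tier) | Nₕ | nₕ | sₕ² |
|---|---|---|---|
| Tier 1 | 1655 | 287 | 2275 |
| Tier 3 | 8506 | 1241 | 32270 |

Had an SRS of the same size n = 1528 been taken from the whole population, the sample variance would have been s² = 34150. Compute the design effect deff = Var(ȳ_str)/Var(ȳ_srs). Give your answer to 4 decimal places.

Var(ȳ_str) = Σ Wₕ²(1−fₕ)sₕ²/nₕ with Wₕ = Nₕ/10161:
  Tier 1: (1655/10161)²·(1−287/1655)·2275/287 = 0.17382438
  Tier 3: (8506/10161)²·(1−1241/8506)·32270/1241 = 15.563787
  → Var(ȳ_str) = 15.737611.
Var(ȳ_srs) = (1 − 1528/10161)·34150/1528 = 18.988587.
deff = 15.737611 / 18.988587 = 0.8288.

0.8288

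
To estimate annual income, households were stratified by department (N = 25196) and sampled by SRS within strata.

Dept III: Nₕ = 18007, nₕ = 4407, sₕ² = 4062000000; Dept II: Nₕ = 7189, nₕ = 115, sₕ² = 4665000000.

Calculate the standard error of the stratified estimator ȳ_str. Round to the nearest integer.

1899

Var(ȳ_str) = Σₕ Wₕ²(1 − fₕ)sₕ²/nₕ with Wₕ = Nₕ/N, N = 25196.
Dept III: Wₕ = 0.71467693; term = 0.71467693²·(1 − 0.24473816)·4062000000/4407 = 355560.86.
Dept II: Wₕ = 0.28532307; term = 0.28532307²·(1 − 0.01599666)·4665000000/115 = 3.2495569 × 10^6.
Sum = 3.6051178 × 10^6.
SE = √(3.6051178 × 10^6) = 1899.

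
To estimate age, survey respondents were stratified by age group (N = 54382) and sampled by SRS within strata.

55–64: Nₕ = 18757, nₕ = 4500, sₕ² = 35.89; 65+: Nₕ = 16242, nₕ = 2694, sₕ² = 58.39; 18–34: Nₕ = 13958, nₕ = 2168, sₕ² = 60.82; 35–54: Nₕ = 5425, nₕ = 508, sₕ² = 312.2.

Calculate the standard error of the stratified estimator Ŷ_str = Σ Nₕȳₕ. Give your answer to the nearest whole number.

5283

Var(Ŷ_str) = Σₕ Nₕ²(1 − fₕ)sₕ²/nₕ.
55–64: 18757²·(1 − 4500/18757)·35.89/4500 = 2.1328115 × 10^6.
65+: 16242²·(1 − 2694/16242)·58.39/2694 = 4.7693103 × 10^6.
18–34: 13958²·(1 − 2168/13958)·60.82/2168 = 4.6166201 × 10^6.
35–54: 5425²·(1 − 508/5425)·312.2/508 = 1.6393404 × 10^7.
Sum = 2.7912146 × 10^7.
SE = √(2.7912146 × 10^7) = 5283.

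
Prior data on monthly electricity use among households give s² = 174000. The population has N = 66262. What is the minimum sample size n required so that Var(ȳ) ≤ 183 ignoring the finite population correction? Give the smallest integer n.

951

Without fpc, n₀ = s²/D = 174000/183 = 950.8197.
Rounding up, n = 951.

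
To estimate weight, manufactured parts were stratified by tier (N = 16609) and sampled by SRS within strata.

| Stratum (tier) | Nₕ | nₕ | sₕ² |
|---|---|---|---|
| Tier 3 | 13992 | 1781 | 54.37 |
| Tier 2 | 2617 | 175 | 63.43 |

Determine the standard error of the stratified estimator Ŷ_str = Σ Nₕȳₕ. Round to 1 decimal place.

2744.5

Var(Ŷ_str) = Σₕ Nₕ²(1 − fₕ)sₕ²/nₕ.
Tier 3: 13992²·(1 − 1781/13992)·54.37/1781 = 5.2158662 × 10^6.
Tier 2: 2617²·(1 − 175/2617)·63.43/175 = 2.3163599 × 10^6.
Sum = 7.5322261 × 10^6.
SE = √(7.5322261 × 10^6) = 2744.5.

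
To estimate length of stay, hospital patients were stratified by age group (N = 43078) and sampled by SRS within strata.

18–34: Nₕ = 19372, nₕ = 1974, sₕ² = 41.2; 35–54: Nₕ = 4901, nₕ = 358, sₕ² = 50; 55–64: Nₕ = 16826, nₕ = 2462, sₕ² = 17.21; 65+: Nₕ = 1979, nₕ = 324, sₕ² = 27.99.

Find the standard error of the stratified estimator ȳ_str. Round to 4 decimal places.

Var(ȳ_str) = Σₕ Wₕ²(1 − fₕ)sₕ²/nₕ with Wₕ = Nₕ/N, N = 43078.
18–34: Wₕ = 0.44969590; term = 0.44969590²·(1 − 0.10189965)·41.2/1974 = 0.0037906422.
35–54: Wₕ = 0.11377037; term = 0.11377037²·(1 − 0.07304632)·50/358 = 0.0016757273.
55–64: Wₕ = 0.39059381; term = 0.39059381²·(1 − 0.14632117)·17.21/2462 = 9.1041214 × 10^-4.
65+: Wₕ = 0.04593992; term = 0.04593992²·(1 − 0.16371905)·27.99/324 = 1.5247218 × 10^-4.
Sum = 0.0065292538.
SE = √(0.0065292538) = 0.0808.

0.0808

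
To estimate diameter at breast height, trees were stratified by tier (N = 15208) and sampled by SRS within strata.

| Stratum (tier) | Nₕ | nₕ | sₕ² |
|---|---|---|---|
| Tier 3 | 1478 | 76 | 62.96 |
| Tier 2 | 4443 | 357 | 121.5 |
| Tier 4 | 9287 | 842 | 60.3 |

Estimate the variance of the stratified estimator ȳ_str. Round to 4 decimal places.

Var(ȳ_str) = Σₕ Wₕ²(1 − fₕ)sₕ²/nₕ with Wₕ = Nₕ/N, N = 15208.
Tier 3: Wₕ = 0.09718569; term = 0.09718569²·(1 − 0.05142084)·62.96/76 = 0.0074221438.
Tier 2: Wₕ = 0.29214887; term = 0.29214887²·(1 − 0.08035111)·121.5/357 = 0.026713976.
Tier 4: Wₕ = 0.61066544; term = 0.61066544²·(1 − 0.09066437)·60.3/842 = 0.024284888.
Sum = 0.058421008.

0.0584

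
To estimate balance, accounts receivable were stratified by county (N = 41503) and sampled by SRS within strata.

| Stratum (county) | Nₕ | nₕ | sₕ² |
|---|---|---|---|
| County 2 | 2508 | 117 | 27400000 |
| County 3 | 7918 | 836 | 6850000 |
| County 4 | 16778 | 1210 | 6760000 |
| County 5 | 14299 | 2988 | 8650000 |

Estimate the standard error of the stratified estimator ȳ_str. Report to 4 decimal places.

Var(ȳ_str) = Σₕ Wₕ²(1 − fₕ)sₕ²/nₕ with Wₕ = Nₕ/N, N = 41503.
County 2: Wₕ = 0.06042937; term = 0.06042937²·(1 − 0.04665072)·27400000/117 = 815.29134.
County 3: Wₕ = 0.19078139; term = 0.19078139²·(1 − 0.10558222)·6850000/836 = 266.74527.
County 4: Wₕ = 0.40425993; term = 0.40425993²·(1 − 0.07211825)·6760000/1210 = 847.17934.
County 5: Wₕ = 0.34452931; term = 0.34452931²·(1 − 0.20896566)·8650000/2988 = 271.82112.
Sum = 2201.0371.
SE = √(2201.0371) = 46.9152.

46.9152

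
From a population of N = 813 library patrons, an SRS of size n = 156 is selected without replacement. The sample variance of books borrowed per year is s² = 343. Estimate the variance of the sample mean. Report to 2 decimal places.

Under SRS without replacement, Var(ȳ) = (1 − f)·s²/n with f = n/N = 156/813 = 0.19188192.
Var(ȳ) = (1 − 0.19188192)·343/156 = 0.80811808·2.1987179 = 1.7768237.

1.78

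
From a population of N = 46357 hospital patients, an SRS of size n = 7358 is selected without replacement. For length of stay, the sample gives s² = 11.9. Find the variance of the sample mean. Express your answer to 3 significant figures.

0.00136

Under SRS without replacement, Var(ȳ) = (1 − f)·s²/n with f = n/N = 7358/46357 = 0.15872468.
Var(ȳ) = (1 − 0.15872468)·11.9/7358 = 0.84127532·0.0016172873 = 0.0013605839.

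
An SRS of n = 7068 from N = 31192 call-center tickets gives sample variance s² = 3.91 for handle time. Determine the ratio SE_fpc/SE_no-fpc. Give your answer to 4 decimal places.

0.8794

f = n/N = 7068/31192 = 0.22659656.
SE_no-fpc = √(s²/n) = 0.023520151; SE_fpc = √((1−f)s²/n) = 0.020684411.
Ratio = √(1−f) = 0.87943359.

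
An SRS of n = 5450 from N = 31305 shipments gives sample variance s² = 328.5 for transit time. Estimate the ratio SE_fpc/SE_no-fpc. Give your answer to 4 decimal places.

0.9088

f = n/N = 5450/31305 = 0.17409360.
SE_no-fpc = √(s²/n) = 0.24551014; SE_fpc = √((1−f)s²/n) = 0.22311813.
Ratio = √(1−f) = 0.90879393.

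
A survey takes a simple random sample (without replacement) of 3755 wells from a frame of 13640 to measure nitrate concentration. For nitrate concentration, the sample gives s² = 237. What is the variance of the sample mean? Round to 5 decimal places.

Under SRS without replacement, Var(ȳ) = (1 − f)·s²/n with f = n/N = 3755/13640 = 0.27529326.
Var(ȳ) = (1 − 0.27529326)·237/3755 = 0.72470674·0.063115846 = 0.045740479.

0.04574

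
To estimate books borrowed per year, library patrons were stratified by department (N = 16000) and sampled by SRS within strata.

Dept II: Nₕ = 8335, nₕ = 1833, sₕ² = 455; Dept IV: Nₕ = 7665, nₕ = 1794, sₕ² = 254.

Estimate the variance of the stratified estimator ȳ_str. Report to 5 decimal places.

0.07744

Var(ȳ_str) = Σₕ Wₕ²(1 − fₕ)sₕ²/nₕ with Wₕ = Nₕ/N, N = 16000.
Dept II: Wₕ = 0.52093750; term = 0.52093750²·(1 − 0.21991602)·455/1833 = 0.052548647.
Dept IV: Wₕ = 0.47906250; term = 0.47906250²·(1 − 0.23405088)·254/1794 = 0.024888318.
Sum = 0.077436965.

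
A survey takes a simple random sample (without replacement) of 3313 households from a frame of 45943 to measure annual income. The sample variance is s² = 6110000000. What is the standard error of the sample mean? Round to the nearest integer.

1308

Under SRS without replacement, Var(ȳ) = (1 − f)·s²/n with f = n/N = 3313/45943 = 0.07211109.
Var(ȳ) = (1 − 0.07211109)·6110000000/3313 = 0.92788891·1.8442499 × 10^6 = 1.711259 × 10^6.
SE(ȳ) = √(1.711259 × 10^6) = 1308.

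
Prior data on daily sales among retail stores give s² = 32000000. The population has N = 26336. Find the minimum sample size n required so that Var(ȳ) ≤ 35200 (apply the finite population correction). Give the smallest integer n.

Without fpc, n₀ = s²/D = 32000000/35200 = 909.0909.
With fpc, (1 − n/N)·s²/n ≤ D requires n ≥ n₀/(1 + n₀/N) = 909.0909/(1 + 909.0909/26336) = 878.7571.
Rounding up, n = 879.

879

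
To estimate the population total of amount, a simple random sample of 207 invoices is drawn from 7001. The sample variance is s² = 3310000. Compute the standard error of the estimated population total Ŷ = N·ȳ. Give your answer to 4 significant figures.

872100

Var(Ŷ) = N²·Var(ȳ) = N²·(1 − n/N)·s²/n.
f = 207/7001 = 0.02956720; Var(ȳ) = 0.97043280·3310000/207 = 15517.549.
Var(Ŷ) = 7001² · 15517.549 = 7.6057716 × 10^11.
SE(Ŷ) = √(7.6057716 × 10^11) = 872100.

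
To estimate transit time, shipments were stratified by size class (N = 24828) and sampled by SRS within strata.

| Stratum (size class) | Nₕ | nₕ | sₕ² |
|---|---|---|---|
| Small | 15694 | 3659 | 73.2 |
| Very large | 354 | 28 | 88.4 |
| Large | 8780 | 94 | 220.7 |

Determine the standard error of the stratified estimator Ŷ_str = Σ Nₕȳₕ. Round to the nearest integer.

13535

Var(Ŷ_str) = Σₕ Nₕ²(1 − fₕ)sₕ²/nₕ.
Small: 15694²·(1 − 3659/15694)·73.2/3659 = 3.7785782 × 10^6.
Very large: 354²·(1 − 28/354)·88.4/28 = 364346.91.
Large: 8780²·(1 − 94/8780)·220.7/94 = 1.7905598 × 10^8.
Sum = 1.8319891 × 10^8.
SE = √(1.8319891 × 10^8) = 13535.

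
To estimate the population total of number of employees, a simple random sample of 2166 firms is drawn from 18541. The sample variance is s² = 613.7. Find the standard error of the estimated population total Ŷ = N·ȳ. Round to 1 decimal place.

9274.8

Var(Ŷ) = N²·Var(ȳ) = N²·(1 − n/N)·s²/n.
f = 2166/18541 = 0.11682218; Var(ȳ) = 0.88317782·613.7/2166 = 0.25023372.
Var(Ŷ) = 18541² · 0.25023372 = 8.6022516 × 10^7.
SE(Ŷ) = √(8.6022516 × 10^7) = 9274.8.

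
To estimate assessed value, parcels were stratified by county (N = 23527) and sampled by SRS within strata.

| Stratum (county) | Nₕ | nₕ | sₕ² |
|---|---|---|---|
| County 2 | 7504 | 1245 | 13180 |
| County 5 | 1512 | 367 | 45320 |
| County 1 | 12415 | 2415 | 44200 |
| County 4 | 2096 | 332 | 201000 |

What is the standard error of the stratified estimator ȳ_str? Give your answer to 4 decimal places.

Var(ȳ_str) = Σₕ Wₕ²(1 − fₕ)sₕ²/nₕ with Wₕ = Nₕ/N, N = 23527.
County 2: Wₕ = 0.31895269; term = 0.31895269²·(1 − 0.16591151)·13180/1245 = 0.89827793.
County 5: Wₕ = 0.06426659; term = 0.06426659²·(1 − 0.24272487)·45320/367 = 0.38623178.
County 1: Wₕ = 0.52769159; term = 0.52769159²·(1 − 0.19452275)·44200/2415 = 4.1050529.
County 4: Wₕ = 0.08908913; term = 0.08908913²·(1 − 0.15839695)·201000/332 = 4.0440333.
Sum = 9.4335959.
SE = √(9.4335959) = 3.0714.

3.0714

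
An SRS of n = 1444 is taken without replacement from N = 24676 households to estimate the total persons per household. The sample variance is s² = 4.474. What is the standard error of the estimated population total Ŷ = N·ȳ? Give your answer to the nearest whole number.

Var(Ŷ) = N²·Var(ȳ) = N²·(1 − n/N)·s²/n.
f = 1444/24676 = 0.05851840; Var(ȳ) = 0.94148160·4.474/1444 = 0.0029170282.
Var(Ŷ) = 24676² · 0.0029170282 = 1.776193 × 10^6.
SE(Ŷ) = √(1.776193 × 10^6) = 1333.

1333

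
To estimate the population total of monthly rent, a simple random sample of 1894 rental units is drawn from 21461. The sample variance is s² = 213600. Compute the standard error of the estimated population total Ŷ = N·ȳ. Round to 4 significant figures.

217600

Var(Ŷ) = N²·Var(ȳ) = N²·(1 − n/N)·s²/n.
f = 1894/21461 = 0.08825311; Var(ȳ) = 0.91174689·213600/1894 = 102.82425.
Var(Ŷ) = 21461² · 102.82425 = 4.735823 × 10^10.
SE(Ŷ) = √(4.735823 × 10^10) = 217600.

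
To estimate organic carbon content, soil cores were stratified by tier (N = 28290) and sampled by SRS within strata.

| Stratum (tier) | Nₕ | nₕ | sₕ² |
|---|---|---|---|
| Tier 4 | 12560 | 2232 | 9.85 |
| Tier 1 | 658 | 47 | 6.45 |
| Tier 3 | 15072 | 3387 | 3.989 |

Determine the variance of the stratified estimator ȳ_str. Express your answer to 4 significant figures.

0.001043

Var(ȳ_str) = Σₕ Wₕ²(1 − fₕ)sₕ²/nₕ with Wₕ = Nₕ/N, N = 28290.
Tier 4: Wₕ = 0.44397314; term = 0.44397314²·(1 − 0.17770701)·9.85/2232 = 7.1528977 × 10^-4.
Tier 1: Wₕ = 0.02325910; term = 0.02325910²·(1 − 0.07142857)·6.45/47 = 6.8938696 × 10^-5.
Tier 3: Wₕ = 0.53276776; term = 0.53276776²·(1 − 0.22472134)·3.989/3387 = 2.591687 × 10^-4.
Sum = 0.0010433972.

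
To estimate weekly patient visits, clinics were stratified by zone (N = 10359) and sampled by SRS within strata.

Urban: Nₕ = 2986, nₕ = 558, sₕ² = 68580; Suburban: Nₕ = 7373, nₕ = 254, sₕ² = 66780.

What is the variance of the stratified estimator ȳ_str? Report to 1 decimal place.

136.9

Var(ȳ_str) = Σₕ Wₕ²(1 − fₕ)sₕ²/nₕ with Wₕ = Nₕ/N, N = 10359.
Urban: Wₕ = 0.28825176; term = 0.28825176²·(1 − 0.18687207)·68580/558 = 8.3035939.
Suburban: Wₕ = 0.71174824; term = 0.71174824²·(1 − 0.03445002)·66780/254 = 128.59979.
Sum = 136.90338.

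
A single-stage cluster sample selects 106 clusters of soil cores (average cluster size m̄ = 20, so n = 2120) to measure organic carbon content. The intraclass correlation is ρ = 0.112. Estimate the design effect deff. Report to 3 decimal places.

3.128

deff = 1 + (20 − 1)·0.112 = 1 + 2.128 = 3.128.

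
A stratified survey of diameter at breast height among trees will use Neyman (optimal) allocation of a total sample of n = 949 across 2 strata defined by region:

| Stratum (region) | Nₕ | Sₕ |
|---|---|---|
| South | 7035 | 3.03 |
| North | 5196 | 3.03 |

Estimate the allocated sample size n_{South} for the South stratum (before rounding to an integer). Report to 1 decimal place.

545.8

Neyman allocation: nₕ = n·NₕSₕ / Σⱼ NⱼSⱼ.
Σ NⱼSⱼ = 7035·3.03 + 5196·3.03 = 37059.93.
n_{South} = 949·7035·3.03 / 37059.93 = 545.8.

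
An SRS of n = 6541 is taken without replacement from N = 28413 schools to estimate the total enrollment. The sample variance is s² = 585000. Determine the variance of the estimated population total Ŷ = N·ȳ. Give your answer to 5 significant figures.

Var(Ŷ) = N²·Var(ȳ) = N²·(1 − n/N)·s²/n.
f = 6541/28413 = 0.23021152; Var(ȳ) = 0.76978848·585000/6541 = 68.846699.
Var(Ŷ) = 28413² · 68.846699 = 5.5579842 × 10^10.

5.5580 × 10^10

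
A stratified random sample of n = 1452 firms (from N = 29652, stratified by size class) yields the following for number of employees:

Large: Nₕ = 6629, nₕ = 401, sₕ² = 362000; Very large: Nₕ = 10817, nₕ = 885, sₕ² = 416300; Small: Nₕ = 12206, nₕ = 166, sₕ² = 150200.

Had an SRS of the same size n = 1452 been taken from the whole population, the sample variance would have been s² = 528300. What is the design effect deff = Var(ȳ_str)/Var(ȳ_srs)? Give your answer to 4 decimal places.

0.7257

Var(ȳ_str) = Σ Wₕ²(1−fₕ)sₕ²/nₕ with Wₕ = Nₕ/29652:
  Large: (6629/29652)²·(1−401/6629)·362000/401 = 42.388967
  Very large: (10817/29652)²·(1−885/10817)·416300/885 = 57.47761
  Small: (12206/29652)²·(1−166/12206)·150200/166 = 151.23549
  → Var(ȳ_str) = 251.10207.
Var(ȳ_srs) = (1 − 1452/29652)·528300/1452 = 346.0263.
deff = 251.10207 / 346.0263 = 0.7257.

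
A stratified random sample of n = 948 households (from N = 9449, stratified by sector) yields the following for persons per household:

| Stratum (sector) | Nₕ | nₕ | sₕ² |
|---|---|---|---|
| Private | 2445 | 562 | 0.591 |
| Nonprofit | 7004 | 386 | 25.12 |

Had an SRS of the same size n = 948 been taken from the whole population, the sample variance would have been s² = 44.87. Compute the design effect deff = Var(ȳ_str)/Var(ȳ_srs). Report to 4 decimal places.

0.7947

Var(ȳ_str) = Σ Wₕ²(1−fₕ)sₕ²/nₕ with Wₕ = Nₕ/9449:
  Private: (2445/9449)²·(1−562/2445)·0.591/562 = 5.4226135 × 10^-5
  Nonprofit: (7004/9449)²·(1−386/7004)·25.12/386 = 0.033785748
  → Var(ȳ_str) = 0.033839974.
Var(ȳ_srs) = (1 − 948/9449)·44.87/948 = 0.042582573.
deff = 0.033839974 / 0.042582573 = 0.7947.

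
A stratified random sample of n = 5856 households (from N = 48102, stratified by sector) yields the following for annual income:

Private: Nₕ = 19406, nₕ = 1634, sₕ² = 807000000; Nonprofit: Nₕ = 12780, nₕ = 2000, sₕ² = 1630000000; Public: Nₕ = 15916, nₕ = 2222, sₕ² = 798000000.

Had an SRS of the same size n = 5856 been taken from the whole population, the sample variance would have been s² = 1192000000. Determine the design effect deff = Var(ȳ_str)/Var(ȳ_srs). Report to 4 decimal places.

0.8725

Var(ȳ_str) = Σ Wₕ²(1−fₕ)sₕ²/nₕ with Wₕ = Nₕ/48102:
  Private: (19406/48102)²·(1−1634/19406)·807000000/1634 = 73615.208
  Nonprofit: (12780/48102)²·(1−2000/12780)·1630000000/2000 = 48526.722
  Public: (15916/48102)²·(1−2222/15916)·798000000/2222 = 33829.597
  → Var(ȳ_str) = 155971.53.
Var(ȳ_srs) = (1 − 5856/48102)·1192000000/5856 = 178771.24.
deff = 155971.53 / 178771.24 = 0.8725.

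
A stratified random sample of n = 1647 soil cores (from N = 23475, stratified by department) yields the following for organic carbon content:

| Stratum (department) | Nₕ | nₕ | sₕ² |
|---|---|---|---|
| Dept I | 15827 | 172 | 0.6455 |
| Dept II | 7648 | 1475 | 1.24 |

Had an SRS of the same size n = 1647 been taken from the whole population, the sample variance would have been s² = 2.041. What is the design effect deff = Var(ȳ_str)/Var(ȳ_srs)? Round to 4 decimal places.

1.5269

Var(ȳ_str) = Σ Wₕ²(1−fₕ)sₕ²/nₕ with Wₕ = Nₕ/23475:
  Dept I: (15827/23475)²·(1−172/15827)·0.6455/172 = 0.001687362
  Dept II: (7648/23475)²·(1−1475/7648)·1.24/1475 = 7.2021576 × 10^-5
  → Var(ȳ_str) = 0.0017593836.
Var(ȳ_srs) = (1 − 1647/23475)·2.041/1647 = 0.0011522793.
deff = 0.0017593836 / 0.0011522793 = 1.5269.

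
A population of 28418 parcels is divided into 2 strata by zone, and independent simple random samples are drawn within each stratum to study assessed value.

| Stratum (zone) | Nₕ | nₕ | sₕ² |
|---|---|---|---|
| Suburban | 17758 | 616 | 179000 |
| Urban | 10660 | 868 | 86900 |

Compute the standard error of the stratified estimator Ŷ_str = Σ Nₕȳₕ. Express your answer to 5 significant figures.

314490

Var(Ŷ_str) = Σₕ Nₕ²(1 − fₕ)sₕ²/nₕ.
Suburban: 17758²·(1 − 616/17758)·179000/616 = 8.8456115 × 10^10.
Urban: 10660²·(1 − 868/10660)·86900/868 = 1.0450298 × 10^10.
Sum = 9.8906413 × 10^10.
SE = √(9.8906413 × 10^10) = 314490.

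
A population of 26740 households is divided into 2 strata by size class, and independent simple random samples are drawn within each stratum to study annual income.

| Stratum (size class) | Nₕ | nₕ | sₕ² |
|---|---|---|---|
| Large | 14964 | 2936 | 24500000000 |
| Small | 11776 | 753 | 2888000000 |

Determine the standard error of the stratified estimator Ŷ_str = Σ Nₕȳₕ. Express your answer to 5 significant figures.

4.4719 × 10^7

Var(Ŷ_str) = Σₕ Nₕ²(1 − fₕ)sₕ²/nₕ.
Large: 14964²·(1 − 2936/14964)·24500000000/2936 = 1.501935 × 10^15.
Small: 11776²·(1 − 753/11776)·2888000000/753 = 4.978515 × 10^14.
Sum = 1.9997865 × 10^15.
SE = √(1.9997865 × 10^15) = 4.4719 × 10^7.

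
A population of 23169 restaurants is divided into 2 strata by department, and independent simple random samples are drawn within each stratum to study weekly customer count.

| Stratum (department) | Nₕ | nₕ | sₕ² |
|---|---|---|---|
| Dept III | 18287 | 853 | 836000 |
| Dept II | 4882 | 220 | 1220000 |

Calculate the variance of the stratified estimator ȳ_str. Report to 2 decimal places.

817.20

Var(ȳ_str) = Σₕ Wₕ²(1 − fₕ)sₕ²/nₕ with Wₕ = Nₕ/N, N = 23169.
Dept III: Wₕ = 0.78928741; term = 0.78928741²·(1 − 0.04664516)·836000/853 = 582.07932.
Dept II: Wₕ = 0.21071259; term = 0.21071259²·(1 − 0.04506350)·1220000/220 = 235.12165.
Sum = 817.20097.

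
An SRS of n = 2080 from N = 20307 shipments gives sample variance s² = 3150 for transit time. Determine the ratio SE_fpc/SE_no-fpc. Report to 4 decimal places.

f = n/N = 2080/20307 = 0.10242773.
SE_no-fpc = √(s²/n) = 1.230619; SE_fpc = √((1−f)s²/n) = 1.165892.
Ratio = √(1−f) = 0.94740291.

0.9474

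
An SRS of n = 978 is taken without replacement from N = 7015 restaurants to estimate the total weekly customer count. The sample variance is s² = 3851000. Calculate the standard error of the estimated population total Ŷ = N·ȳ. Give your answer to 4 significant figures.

Var(Ŷ) = N²·Var(ȳ) = N²·(1 − n/N)·s²/n.
f = 978/7015 = 0.13941554; Var(ȳ) = 0.86058446·3851000/978 = 3388.6613.
Var(Ŷ) = 7015² · 3388.6613 = 1.6675679 × 10^11.
SE(Ŷ) = √(1.6675679 × 10^11) = 408400.

408400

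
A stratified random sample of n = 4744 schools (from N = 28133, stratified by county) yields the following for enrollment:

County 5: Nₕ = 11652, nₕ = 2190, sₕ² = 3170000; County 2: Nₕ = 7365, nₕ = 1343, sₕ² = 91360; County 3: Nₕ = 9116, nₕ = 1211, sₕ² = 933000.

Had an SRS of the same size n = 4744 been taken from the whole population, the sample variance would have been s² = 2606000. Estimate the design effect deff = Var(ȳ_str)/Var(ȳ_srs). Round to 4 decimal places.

0.6035

Var(ȳ_str) = Σ Wₕ²(1−fₕ)sₕ²/nₕ with Wₕ = Nₕ/28133:
  County 5: (11652/28133)²·(1−2190/11652)·3170000/2190 = 201.63526
  County 2: (7365/28133)²·(1−1343/7365)·91360/1343 = 3.8120755
  County 3: (9116/28133)²·(1−1211/9116)·933000/1211 = 70.147403
  → Var(ȳ_str) = 275.59474.
Var(ȳ_srs) = (1 − 4744/28133)·2606000/4744 = 456.69403.
deff = 275.59474 / 456.69403 = 0.6035.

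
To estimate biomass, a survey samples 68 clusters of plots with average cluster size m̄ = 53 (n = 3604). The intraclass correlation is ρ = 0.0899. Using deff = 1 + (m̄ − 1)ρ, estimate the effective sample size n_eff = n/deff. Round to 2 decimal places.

635.09

deff = 1 + (53 − 1)·0.0899 = 1 + 4.6748 = 5.6748.
n_eff = 3604 / 5.6748 = 635.09.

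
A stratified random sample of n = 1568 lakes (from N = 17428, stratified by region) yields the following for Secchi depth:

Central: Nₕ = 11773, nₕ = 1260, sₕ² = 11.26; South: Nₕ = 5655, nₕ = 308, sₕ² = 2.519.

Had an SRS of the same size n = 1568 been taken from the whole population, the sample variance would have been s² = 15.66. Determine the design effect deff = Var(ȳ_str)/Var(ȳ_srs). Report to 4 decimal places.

0.4903

Var(ȳ_str) = Σ Wₕ²(1−fₕ)sₕ²/nₕ with Wₕ = Nₕ/17428:
  Central: (11773/17428)²·(1−1260/11773)·11.26/1260 = 0.0036415523
  South: (5655/17428)²·(1−308/5655)·2.519/308 = 8.1418883 × 10^-4
  → Var(ȳ_str) = 0.0044557411.
Var(ȳ_srs) = (1 − 1568/17428)·15.66/1568 = 0.0090886908.
deff = 0.0044557411 / 0.0090886908 = 0.4903.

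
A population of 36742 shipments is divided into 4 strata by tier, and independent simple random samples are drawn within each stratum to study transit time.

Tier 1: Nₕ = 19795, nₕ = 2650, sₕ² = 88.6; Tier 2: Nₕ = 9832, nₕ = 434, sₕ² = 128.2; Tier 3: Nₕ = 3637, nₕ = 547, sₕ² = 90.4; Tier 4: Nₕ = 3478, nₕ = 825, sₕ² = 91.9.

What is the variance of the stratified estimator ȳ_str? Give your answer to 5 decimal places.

Var(ȳ_str) = Σₕ Wₕ²(1 − fₕ)sₕ²/nₕ with Wₕ = Nₕ/N, N = 36742.
Tier 1: Wₕ = 0.53875674; term = 0.53875674²·(1 − 0.13387219)·88.6/2650 = 0.0084053395.
Tier 2: Wₕ = 0.26759567; term = 0.26759567²·(1 − 0.04414158)·128.2/434 = 0.020218551.
Tier 3: Wₕ = 0.09898753; term = 0.09898753²·(1 − 0.15039868)·90.4/547 = 0.0013758063.
Tier 4: Wₕ = 0.09466006; term = 0.09466006²·(1 − 0.23720529)·91.9/825 = 7.6138235 × 10^-4.
Sum = 0.030761079.

0.03076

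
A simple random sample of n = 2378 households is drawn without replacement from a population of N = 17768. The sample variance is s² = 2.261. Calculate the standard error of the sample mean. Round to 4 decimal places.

0.0287

Under SRS without replacement, Var(ȳ) = (1 − f)·s²/n with f = n/N = 2378/17768 = 0.13383611.
Var(ȳ) = (1 − 0.13383611)·2.261/2378 = 0.86616389·9.5079899 × 10^-4 = 8.2354775 × 10^-4.
SE(ȳ) = √(8.2354775 × 10^-4) = 0.0287.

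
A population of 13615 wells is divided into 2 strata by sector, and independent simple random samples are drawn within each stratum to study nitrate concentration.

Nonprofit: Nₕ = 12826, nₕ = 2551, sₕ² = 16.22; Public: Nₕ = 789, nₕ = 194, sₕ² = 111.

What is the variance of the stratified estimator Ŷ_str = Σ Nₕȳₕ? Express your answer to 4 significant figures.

1.107 × 10^6

Var(Ŷ_str) = Σₕ Nₕ²(1 − fₕ)sₕ²/nₕ.
Nonprofit: 12826²·(1 − 2551/12826)·16.22/2551 = 837941.03.
Public: 789²·(1 − 194/789)·111/194 = 268605.7.
Sum = 1.1065467 × 10^6.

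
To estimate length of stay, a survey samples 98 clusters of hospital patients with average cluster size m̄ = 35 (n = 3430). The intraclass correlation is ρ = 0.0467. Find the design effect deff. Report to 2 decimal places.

2.59

deff = 1 + (35 − 1)·0.0467 = 1 + 1.5878 = 2.5878.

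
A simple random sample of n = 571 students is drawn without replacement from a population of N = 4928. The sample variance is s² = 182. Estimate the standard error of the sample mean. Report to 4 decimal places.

Under SRS without replacement, Var(ȳ) = (1 − f)·s²/n with f = n/N = 571/4928 = 0.11586851.
Var(ȳ) = (1 − 0.11586851)·182/571 = 0.88413149·0.31873905 = 0.28180724.
SE(ȳ) = √(0.28180724) = 0.5309.

0.5309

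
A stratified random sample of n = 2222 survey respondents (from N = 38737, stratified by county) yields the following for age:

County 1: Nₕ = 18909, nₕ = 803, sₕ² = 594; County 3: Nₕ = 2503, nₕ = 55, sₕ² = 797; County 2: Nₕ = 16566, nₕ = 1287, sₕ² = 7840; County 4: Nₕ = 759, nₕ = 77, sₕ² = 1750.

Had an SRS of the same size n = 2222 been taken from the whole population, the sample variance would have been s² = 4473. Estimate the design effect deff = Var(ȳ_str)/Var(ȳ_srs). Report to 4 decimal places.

0.6658

Var(ȳ_str) = Σ Wₕ²(1−fₕ)sₕ²/nₕ with Wₕ = Nₕ/38737:
  County 1: (18909/38737)²·(1−803/18909)·594/803 = 0.16877574
  County 3: (2503/38737)²·(1−55/2503)·797/55 = 0.059171956
  County 2: (16566/38737)²·(1−1287/16566)·7840/1287 = 1.0275386
  County 4: (759/38737)²·(1−77/759)·1750/77 = 0.0078400983
  → Var(ȳ_str) = 1.2633264.
Var(ȳ_srs) = (1 − 2222/38737)·4473/2222 = 1.8975803.
deff = 1.2633264 / 1.8975803 = 0.6658.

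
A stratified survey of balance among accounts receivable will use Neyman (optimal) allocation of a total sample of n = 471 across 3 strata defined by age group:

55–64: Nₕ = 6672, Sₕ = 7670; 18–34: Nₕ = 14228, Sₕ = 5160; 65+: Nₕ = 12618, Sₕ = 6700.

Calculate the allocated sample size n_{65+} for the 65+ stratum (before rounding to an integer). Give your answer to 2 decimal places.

190.40

Neyman allocation: nₕ = n·NₕSₕ / Σⱼ NⱼSⱼ.
Σ NⱼSⱼ = 6672·7670 + 14228·5160 + 12618·6700 = 2.0913132 × 10^8.
n_{65+} = 471·12618·6700 / (2.0913132 × 10^8) = 190.40.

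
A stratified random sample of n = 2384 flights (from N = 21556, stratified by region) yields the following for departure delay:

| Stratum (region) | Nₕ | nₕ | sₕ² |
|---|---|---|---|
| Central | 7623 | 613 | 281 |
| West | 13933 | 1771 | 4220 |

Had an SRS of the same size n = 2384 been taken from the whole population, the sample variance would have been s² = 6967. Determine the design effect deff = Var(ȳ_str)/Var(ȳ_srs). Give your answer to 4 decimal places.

Var(ȳ_str) = Σ Wₕ²(1−fₕ)sₕ²/nₕ with Wₕ = Nₕ/21556:
  Central: (7623/21556)²·(1−613/7623)·281/613 = 0.052717333
  West: (13933/21556)²·(1−1771/13933)·4220/1771 = 0.86897479
  → Var(ȳ_str) = 0.92169212.
Var(ȳ_srs) = (1 − 2384/21556)·6967/2384 = 2.5991947.
deff = 0.92169212 / 2.5991947 = 0.3546.

0.3546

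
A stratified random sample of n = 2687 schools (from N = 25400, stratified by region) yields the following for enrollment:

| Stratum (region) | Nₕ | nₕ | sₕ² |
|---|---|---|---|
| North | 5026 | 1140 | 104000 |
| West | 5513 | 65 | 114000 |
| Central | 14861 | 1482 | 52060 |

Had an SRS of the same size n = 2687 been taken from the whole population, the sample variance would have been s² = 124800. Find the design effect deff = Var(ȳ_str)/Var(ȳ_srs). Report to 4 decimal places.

Var(ȳ_str) = Σ Wₕ²(1−fₕ)sₕ²/nₕ with Wₕ = Nₕ/25400:
  North: (5026/25400)²·(1−1140/5026)·104000/1140 = 2.7617625
  West: (5513/25400)²·(1−65/5513)·114000/65 = 81.648677
  Central: (14861/25400)²·(1−1482/14861)·52060/1482 = 10.825805
  → Var(ȳ_str) = 95.236245.
Var(ȳ_srs) = (1 − 2687/25400)·124800/2687 = 41.532465.
deff = 95.236245 / 41.532465 = 2.2931.

2.2931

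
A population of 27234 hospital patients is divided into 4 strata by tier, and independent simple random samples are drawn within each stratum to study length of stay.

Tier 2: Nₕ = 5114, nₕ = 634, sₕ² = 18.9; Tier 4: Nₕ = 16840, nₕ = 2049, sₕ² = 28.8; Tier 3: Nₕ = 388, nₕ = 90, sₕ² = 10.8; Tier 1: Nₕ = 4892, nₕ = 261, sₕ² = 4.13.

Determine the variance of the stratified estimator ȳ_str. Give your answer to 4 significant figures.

Var(ȳ_str) = Σₕ Wₕ²(1 − fₕ)sₕ²/nₕ with Wₕ = Nₕ/N, N = 27234.
Tier 2: Wₕ = 0.18777998; term = 0.18777998²·(1 − 0.12397341)·18.9/634 = 9.2084899 × 10^-4.
Tier 4: Wₕ = 0.61834472; term = 0.61834472²·(1 − 0.12167458)·28.8/2049 = 0.0047202749.
Tier 3: Wₕ = 0.01424690; term = 0.01424690²·(1 − 0.23195876)·10.8/90 = 1.8707096 × 10^-5.
Tier 1: Wₕ = 0.17962841; term = 0.17962841²·(1 − 0.05335241)·4.13/261 = 4.8333462 × 10^-4.
Sum = 0.0061431656.

0.006143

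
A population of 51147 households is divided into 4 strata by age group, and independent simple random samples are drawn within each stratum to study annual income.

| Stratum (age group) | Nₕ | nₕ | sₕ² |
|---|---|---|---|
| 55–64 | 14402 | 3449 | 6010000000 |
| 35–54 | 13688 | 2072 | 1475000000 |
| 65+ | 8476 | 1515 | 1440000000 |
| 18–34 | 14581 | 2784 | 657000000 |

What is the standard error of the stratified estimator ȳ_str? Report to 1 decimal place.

Var(ȳ_str) = Σₕ Wₕ²(1 − fₕ)sₕ²/nₕ with Wₕ = Nₕ/N, N = 51147.
55–64: Wₕ = 0.28158054; term = 0.28158054²·(1 − 0.23948063)·6010000000/3449 = 105074.38.
35–54: Wₕ = 0.26762078; term = 0.26762078²·(1 − 0.15137347)·1475000000/2072 = 43267.175.
65+: Wₕ = 0.16571842; term = 0.16571842²·(1 − 0.17873997)·1440000000/1515 = 21437.4.
18–34: Wₕ = 0.28508026; term = 0.28508026²·(1 − 0.19093341)·657000000/2784 = 15517.248.
Sum = 185296.2.
SE = √(185296.2) = 430.5.

430.5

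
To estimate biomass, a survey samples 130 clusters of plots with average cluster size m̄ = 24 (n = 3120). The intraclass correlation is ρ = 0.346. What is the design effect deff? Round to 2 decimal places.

deff = 1 + (24 − 1)·0.346 = 1 + 7.958 = 8.958.

8.96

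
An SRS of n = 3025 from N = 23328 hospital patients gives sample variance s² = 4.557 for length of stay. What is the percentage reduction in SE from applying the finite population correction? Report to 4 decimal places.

f = n/N = 3025/23328 = 0.12967250.
SE_no-fpc = √(s²/n) = 0.038812965; SE_fpc = √((1−f)s²/n) = 0.036209137.
Ratio = √(1−f) = 0.93291345. Reduction = 100·(1 − 0.93291345) = 6.7087%.

6.7087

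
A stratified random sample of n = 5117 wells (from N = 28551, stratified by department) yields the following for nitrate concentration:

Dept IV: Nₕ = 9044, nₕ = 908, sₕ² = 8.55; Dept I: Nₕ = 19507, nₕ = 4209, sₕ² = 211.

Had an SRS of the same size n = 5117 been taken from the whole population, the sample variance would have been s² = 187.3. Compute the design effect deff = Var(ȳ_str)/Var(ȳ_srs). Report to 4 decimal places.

Var(ȳ_str) = Σ Wₕ²(1−fₕ)sₕ²/nₕ with Wₕ = Nₕ/28551:
  Dept IV: (9044/28551)²·(1−908/9044)·8.55/908 = 8.4998079 × 10^-4
  Dept I: (19507/28551)²·(1−4209/19507)·211/4209 = 0.018352111
  → Var(ȳ_str) = 0.019202092.
Var(ȳ_srs) = (1 − 5117/28551)·187.3/5117 = 0.030043288.
deff = 0.019202092 / 0.030043288 = 0.6391.

0.6391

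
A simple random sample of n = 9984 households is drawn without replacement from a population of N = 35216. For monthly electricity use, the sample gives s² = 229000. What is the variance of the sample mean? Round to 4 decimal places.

Under SRS without replacement, Var(ȳ) = (1 − f)·s²/n with f = n/N = 9984/35216 = 0.28350750.
Var(ȳ) = (1 − 0.28350750)·229000/9984 = 0.71649250·22.936699 = 16.433973.

16.4340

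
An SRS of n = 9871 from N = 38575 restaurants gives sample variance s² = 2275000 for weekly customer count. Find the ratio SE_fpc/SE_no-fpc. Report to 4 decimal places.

f = n/N = 9871/38575 = 0.25589112.
SE_no-fpc = √(s²/n) = 15.181341; SE_fpc = √((1−f)s²/n) = 13.095689.
Ratio = √(1−f) = 0.86261746.

0.8626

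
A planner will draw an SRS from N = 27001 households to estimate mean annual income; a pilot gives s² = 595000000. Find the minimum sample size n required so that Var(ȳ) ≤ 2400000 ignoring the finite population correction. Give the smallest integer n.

Without fpc, n₀ = s²/D = 595000000/2400000 = 247.9167.
Rounding up, n = 248.

248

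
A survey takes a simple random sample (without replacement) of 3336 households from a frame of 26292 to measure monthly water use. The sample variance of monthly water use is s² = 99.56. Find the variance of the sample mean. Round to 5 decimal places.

0.02606

Under SRS without replacement, Var(ȳ) = (1 − f)·s²/n with f = n/N = 3336/26292 = 0.12688270.
Var(ȳ) = (1 − 0.12688270)·99.56/3336 = 0.87311730·0.029844125 = 0.026057422.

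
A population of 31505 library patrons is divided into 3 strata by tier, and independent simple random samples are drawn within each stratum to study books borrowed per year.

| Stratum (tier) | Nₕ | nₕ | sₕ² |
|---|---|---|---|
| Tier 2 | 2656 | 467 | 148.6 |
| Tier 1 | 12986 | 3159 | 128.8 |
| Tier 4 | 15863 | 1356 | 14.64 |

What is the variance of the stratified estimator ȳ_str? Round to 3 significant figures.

Var(ȳ_str) = Σₕ Wₕ²(1 − fₕ)sₕ²/nₕ with Wₕ = Nₕ/N, N = 31505.
Tier 2: Wₕ = 0.08430408; term = 0.08430408²·(1 − 0.17582831)·148.6/467 = 0.001863875.
Tier 1: Wₕ = 0.41218854; term = 0.41218854²·(1 − 0.24326197)·128.8/3159 = 0.0052420798.
Tier 4: Wₕ = 0.50350738; term = 0.50350738²·(1 − 0.08548194)·14.64/1356 = 0.0025031412.
Sum = 0.009609096.

0.00961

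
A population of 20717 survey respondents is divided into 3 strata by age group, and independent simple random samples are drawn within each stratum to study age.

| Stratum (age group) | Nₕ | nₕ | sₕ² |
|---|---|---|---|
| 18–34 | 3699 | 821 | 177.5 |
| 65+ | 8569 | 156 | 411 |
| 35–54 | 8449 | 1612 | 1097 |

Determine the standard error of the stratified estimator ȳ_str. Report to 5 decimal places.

Var(ȳ_str) = Σₕ Wₕ²(1 − fₕ)sₕ²/nₕ with Wₕ = Nₕ/N, N = 20717.
18–34: Wₕ = 0.17854902; term = 0.17854902²·(1 − 0.22195188)·177.5/821 = 0.0053626146.
65+: Wₕ = 0.41362166; term = 0.41362166²·(1 − 0.01820516)·411/156 = 0.44253184.
35–54: Wₕ = 0.40782932; term = 0.40782932²·(1 − 0.19079181)·1097/1612 = 0.091592254.
Sum = 0.53948671.
SE = √(0.53948671) = 0.73450.

0.73450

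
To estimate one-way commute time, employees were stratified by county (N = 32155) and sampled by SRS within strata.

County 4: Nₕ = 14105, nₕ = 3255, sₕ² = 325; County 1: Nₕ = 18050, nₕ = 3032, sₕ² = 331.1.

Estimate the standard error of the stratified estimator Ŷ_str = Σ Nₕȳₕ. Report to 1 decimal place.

Var(Ŷ_str) = Σₕ Nₕ²(1 − fₕ)sₕ²/nₕ.
County 4: 14105²·(1 − 3255/14105)·325/3255 = 1.5280417 × 10^7.
County 1: 18050²·(1 − 3032/18050)·331.1/3032 = 2.960188 × 10^7.
Sum = 4.4882297 × 10^7.
SE = √(4.4882297 × 10^7) = 6699.4.

6699.4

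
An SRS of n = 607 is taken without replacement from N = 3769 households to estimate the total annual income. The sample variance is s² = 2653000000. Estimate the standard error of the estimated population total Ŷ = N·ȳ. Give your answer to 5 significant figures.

7.2172 × 10^6

Var(Ŷ) = N²·Var(ȳ) = N²·(1 − n/N)·s²/n.
f = 607/3769 = 0.16105068; Var(ȳ) = 0.83894932·2653000000/607 = 3.6667752 × 10^6.
Var(Ŷ) = 3769² · (3.6667752 × 10^6) = 5.2087865 × 10^13.
SE(Ŷ) = √(5.2087865 × 10^13) = 7.2172 × 10^6.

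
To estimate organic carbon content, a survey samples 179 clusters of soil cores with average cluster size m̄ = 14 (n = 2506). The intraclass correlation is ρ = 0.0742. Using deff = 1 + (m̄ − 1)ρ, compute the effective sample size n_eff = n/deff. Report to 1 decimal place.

deff = 1 + (14 − 1)·0.0742 = 1 + 0.9646 = 1.9646.
n_eff = 2506 / 1.9646 = 1275.6.

1275.6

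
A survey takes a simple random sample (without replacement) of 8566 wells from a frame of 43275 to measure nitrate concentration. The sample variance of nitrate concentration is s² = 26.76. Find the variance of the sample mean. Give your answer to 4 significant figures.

0.002506

Under SRS without replacement, Var(ȳ) = (1 − f)·s²/n with f = n/N = 8566/43275 = 0.19794339.
Var(ȳ) = (1 − 0.19794339)·26.76/8566 = 0.80205661·0.0031239785 = 0.0025056076.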